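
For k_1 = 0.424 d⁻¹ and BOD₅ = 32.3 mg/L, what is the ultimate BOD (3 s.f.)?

BOD₅ = L₀(1 − e^(−5k_1)) ⇒ L₀ = BOD₅ / (1 − e^(−5×0.424))
= 32.3 / (1 − 0.1200) = 32.3 / 0.8800 = 36.71 mg/L.

L₀ ≈ 36.7 mg/L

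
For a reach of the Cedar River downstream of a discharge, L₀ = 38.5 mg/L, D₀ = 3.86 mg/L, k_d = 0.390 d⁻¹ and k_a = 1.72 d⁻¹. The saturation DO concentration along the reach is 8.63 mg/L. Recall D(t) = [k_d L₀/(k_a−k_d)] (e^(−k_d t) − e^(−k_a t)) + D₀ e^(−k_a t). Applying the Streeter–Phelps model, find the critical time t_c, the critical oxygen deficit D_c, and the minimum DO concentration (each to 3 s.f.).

With k_a/k_d = 4.410 and 1 − D₀(k_a−k_d)/(k_d L₀) = 0.6581,
t_c = ln(4.410 × 0.6581) / (1.72 − 0.390) = ln(2.902) / 1.330 = 1.066/1.330 = 0.8011 d.
L(t_c) = L₀ e^(−k_d t_c) = 38.5 × 0.7317 = 28.17 mg/L, and at the critical point k_a D_c = k_d L, so D_c = (0.390/1.72) × 28.17 = 6.387 mg/L.
Minimum DO = C_s − D_c = 8.63 − 6.387 = 2.243 mg/L.

t_c ≈ 0.801 d; D_c ≈ 6.39 mg/L; min DO ≈ 2.24 mg/L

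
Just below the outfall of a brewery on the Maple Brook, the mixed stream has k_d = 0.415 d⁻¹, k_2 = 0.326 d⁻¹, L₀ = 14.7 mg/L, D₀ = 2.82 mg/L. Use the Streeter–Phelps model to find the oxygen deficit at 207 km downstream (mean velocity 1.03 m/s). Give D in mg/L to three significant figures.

Travel time t = x/v = 207 km / (1.03 m/s) = 207000 m / 1.03 m/s = 201000 s = 2.326 d.
k_d L₀/(k_2−k_d) = 0.415×14.7/(0.326−0.415) = 6.100/-0.08900 = -68.54 mg/L.
e^(−k_d t) = e^(−0.415×2.326) = 0.3809; e^(−k_2 t) = e^(−0.326×2.326) = 0.4685.
D = -68.54 × (0.3809 − 0.4685) + 2.82 × 0.4685 = 6.005 + 1.321 = 7.326 mg/L.

D ≈ 7.33 mg/L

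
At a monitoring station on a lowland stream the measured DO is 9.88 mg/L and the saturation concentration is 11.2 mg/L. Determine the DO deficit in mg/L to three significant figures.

D ≈ 1.32 mg/L

D = C_s − C = 11.2 − 9.88 = 1.32 mg/L.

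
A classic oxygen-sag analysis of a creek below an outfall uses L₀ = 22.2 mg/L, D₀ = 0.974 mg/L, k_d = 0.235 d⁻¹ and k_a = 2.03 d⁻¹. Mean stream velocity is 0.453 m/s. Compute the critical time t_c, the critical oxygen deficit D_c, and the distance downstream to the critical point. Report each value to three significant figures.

t_c ≈ 0.974 d; D_c ≈ 2.04 mg/L; x_c ≈ 38.1 km

With k_a/k_d = 8.638 and 1 − D₀(k_a−k_d)/(k_d L₀) = 0.6649,
t_c = ln(8.638 × 0.6649) / (2.03 − 0.235) = ln(5.743) / 1.795 = 1.748/1.795 = 0.9738 d.
D_c = (k_d/k_a) L₀ e^(−k_d t_c) = (0.235/2.03) × 22.2 × e^(−0.235×0.9738) = 0.1158 × 22.2 × 0.7954 = 2.044 mg/L.
x_c = v t_c = 0.453 m/s × 0.9738 d × 86400 s/d = 38120 m ≈ 38.1 km.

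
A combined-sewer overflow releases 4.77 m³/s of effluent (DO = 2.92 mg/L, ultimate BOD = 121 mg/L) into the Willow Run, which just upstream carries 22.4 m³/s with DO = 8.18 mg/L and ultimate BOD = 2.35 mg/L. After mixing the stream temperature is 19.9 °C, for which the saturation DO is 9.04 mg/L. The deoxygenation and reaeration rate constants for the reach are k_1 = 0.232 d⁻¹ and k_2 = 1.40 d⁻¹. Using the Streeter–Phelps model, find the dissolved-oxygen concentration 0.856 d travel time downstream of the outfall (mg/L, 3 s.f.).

DO ≈ 6.12 mg/L

Mixed DO = (22.4×8.18 + 4.77×2.92)/(22.4+4.77) = 197.2/27.17 = 7.257 mg/L.
Mixed L₀ = (22.4×2.35 + 4.77×121)/(27.17) = 629.8/27.17 = 23.18 mg/L.
Initial deficit D₀ = C_s − DO₀ = 9.04 − 7.257 = 1.783 mg/L.
D(0.856) = [0.232×23.18/(1.40−0.232)](e^(−0.232×0.856) − e^(−1.40×0.856)) + 1.783 e^(−1.40×0.856)
= 4.604 × (0.8199 − 0.3017) + 1.783 × 0.3017 = 2.924 mg/L.
DO = 9.04 − 2.924 = 6.116 mg/L.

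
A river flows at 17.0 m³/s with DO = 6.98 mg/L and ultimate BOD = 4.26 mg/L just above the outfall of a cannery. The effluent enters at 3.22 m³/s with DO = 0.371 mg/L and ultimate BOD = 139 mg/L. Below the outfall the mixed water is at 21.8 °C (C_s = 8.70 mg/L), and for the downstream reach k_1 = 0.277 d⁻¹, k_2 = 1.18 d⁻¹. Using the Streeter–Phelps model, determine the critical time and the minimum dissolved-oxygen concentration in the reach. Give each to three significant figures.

t_c ≈ 1.13 d; minimum DO ≈ 4.28 mg/L

Mixed DO = (17.0×6.98 + 3.22×0.371)/(17.0+3.22) = 119.9/20.22 = 5.928 mg/L.
Mixed L₀ = (17.0×4.26 + 3.22×139)/(20.22) = 520.0/20.22 = 25.72 mg/L.
Initial deficit D₀ = C_s − DO₀ = 8.70 − 5.928 = 2.772 mg/L.
t_c = (1/0.9030) ln[(1.18/0.277)(1 − 2.772×0.9030/(0.277×25.72))] = 1.107 × ln(2.763) = 1.125 d.
D_c = (0.277/1.18) × 25.72 × e^(−0.277×1.125) = 0.2347 × 25.72 × 0.7322 = 4.420 mg/L.
Minimum DO = 8.70 − 4.420 = 4.280 mg/L.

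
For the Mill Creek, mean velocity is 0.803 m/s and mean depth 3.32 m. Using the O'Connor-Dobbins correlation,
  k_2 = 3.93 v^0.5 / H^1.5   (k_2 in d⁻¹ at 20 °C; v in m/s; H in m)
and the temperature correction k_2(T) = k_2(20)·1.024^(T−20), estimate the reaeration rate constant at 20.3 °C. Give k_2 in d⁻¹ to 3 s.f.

k_2(20) = 3.93 × 0.803^0.5 / 3.32^1.5 = 3.93 × 0.8961 / 6.049 = 0.5822 d⁻¹.
k_2(20.3) = 0.5822 × 1.024^(20.3−20) = 0.5822 × 1.007 = 0.5863 d⁻¹.

k_2 ≈ 0.586 d⁻¹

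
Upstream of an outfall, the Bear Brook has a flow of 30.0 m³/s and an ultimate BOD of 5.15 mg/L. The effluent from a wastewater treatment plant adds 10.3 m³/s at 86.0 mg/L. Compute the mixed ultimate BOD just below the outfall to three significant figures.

25.8 mg/L

Flow-weighted mixing: C = (Q_r C_r + Q_w C_w)/(Q_r + Q_w)
= (30.0×5.15 + 10.3×86.0)/(30.0 + 10.3) = 1040/40.30 = 25.81 mg/L.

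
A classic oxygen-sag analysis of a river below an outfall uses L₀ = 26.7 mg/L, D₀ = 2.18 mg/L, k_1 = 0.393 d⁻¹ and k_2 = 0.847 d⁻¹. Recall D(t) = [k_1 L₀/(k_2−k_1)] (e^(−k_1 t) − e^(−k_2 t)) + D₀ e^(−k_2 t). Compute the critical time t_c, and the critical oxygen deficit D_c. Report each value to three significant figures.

t_c ≈ 1.47 d; D_c ≈ 6.94 mg/L

t_c = [1/(k_2−k_1)] ln[(k_2/k_1)(1 − D₀(k_2−k_1)/(k_1 L₀))]
= [1/(0.847−0.393)] ln[(0.847/0.393)(1 − 2.18×0.4540/(0.393×26.7))]
= (1/0.4540) ln[2.155 × 0.9057] = 2.203 × ln(1.952) = 2.203 × 0.6688 = 1.473 d.
L(t_c) = L₀ e^(−k_1 t_c) = 26.7 × 0.5605 = 14.96 mg/L, and at the critical point k_2 D_c = k_1 L, so D_c = (0.393/0.847) × 14.96 = 6.944 mg/L.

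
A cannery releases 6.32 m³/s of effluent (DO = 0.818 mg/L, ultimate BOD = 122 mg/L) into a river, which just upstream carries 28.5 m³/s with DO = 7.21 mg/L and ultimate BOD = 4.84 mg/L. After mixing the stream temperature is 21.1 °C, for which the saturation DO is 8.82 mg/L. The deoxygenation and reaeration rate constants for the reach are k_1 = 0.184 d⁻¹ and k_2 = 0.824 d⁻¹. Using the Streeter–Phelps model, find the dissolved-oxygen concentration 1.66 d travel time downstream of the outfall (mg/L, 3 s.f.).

DO ≈ 4.50 mg/L

Mixed DO = (28.5×7.21 + 6.32×0.818)/(28.5+6.32) = 210.7/34.82 = 6.050 mg/L.
Mixed L₀ = (28.5×4.84 + 6.32×122)/(34.82) = 909.0/34.82 = 26.11 mg/L.
Initial deficit D₀ = C_s − DO₀ = 8.82 − 6.050 = 2.770 mg/L.
D(1.66) = [0.184×26.11/(0.824−0.184)](e^(−0.184×1.66) − e^(−0.824×1.66)) + 2.770 e^(−0.824×1.66)
= 7.505 × (0.7368 − 0.2547) + 2.770 × 0.2547 = 4.324 mg/L.
DO = 8.82 − 4.324 = 4.496 mg/L.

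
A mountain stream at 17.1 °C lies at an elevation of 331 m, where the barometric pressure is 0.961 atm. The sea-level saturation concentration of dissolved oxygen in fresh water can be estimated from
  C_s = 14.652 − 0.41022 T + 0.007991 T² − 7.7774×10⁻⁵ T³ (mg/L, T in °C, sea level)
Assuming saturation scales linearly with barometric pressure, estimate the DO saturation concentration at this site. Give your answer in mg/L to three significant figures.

C_s ≈ 9.21 mg/L

At sea level: C_s = 14.652 − 0.41022×17.1 + 0.007991×17.1² − 7.7774×10⁻⁵×17.1³ = 9.585 mg/L.
Pressure correction: C_s' = 9.585 × 0.961 = 9.211 mg/L.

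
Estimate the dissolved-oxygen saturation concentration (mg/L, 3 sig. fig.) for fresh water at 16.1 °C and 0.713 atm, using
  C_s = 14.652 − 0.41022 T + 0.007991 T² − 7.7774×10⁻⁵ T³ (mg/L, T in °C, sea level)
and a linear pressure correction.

C_s ≈ 6.98 mg/L

At sea level: C_s = 14.652 − 0.41022×16.1 + 0.007991×16.1² − 7.7774×10⁻⁵×16.1³ = 9.794 mg/L.
Pressure correction: C_s' = 9.794 × 0.713 = 6.983 mg/L.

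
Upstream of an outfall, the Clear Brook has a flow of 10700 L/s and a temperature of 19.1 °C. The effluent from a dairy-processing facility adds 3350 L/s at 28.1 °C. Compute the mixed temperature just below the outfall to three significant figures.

Flow-weighted mixing: C = (Q_r C_r + Q_w C_w)/(Q_r + Q_w)
= (10700×19.1 + 3350×28.1)/(10700 + 3350) = 298500/14050 = 21.25 °C.

21.2 °C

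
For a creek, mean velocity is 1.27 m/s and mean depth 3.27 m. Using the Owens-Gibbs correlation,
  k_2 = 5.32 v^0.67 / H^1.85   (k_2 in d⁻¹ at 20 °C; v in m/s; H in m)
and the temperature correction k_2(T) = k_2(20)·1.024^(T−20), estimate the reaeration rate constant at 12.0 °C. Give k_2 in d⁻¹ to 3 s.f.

k_2 ≈ 0.577 d⁻¹

k_2(20) = 5.32 × 1.27^0.67 / 3.27^1.85 = 5.32 × 1.174 / 8.952 = 0.6975 d⁻¹.
k_2(12.0) = 0.6975 × 1.024^(12.0−20) = 0.6975 × 0.8272 = 0.5770 d⁻¹.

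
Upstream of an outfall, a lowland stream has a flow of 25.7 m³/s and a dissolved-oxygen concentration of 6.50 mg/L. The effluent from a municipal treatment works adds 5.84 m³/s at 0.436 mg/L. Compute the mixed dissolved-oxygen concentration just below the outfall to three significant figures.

Flow-weighted mixing: C = (Q_r C_r + Q_w C_w)/(Q_r + Q_w)
= (25.7×6.50 + 5.84×0.436)/(25.7 + 5.84) = 169.6/31.54 = 5.377 mg/L.

5.38 mg/L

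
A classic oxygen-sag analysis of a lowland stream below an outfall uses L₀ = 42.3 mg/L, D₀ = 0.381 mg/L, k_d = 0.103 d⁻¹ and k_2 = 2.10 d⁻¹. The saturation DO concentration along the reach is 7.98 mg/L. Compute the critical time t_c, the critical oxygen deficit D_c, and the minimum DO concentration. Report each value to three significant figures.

t_c ≈ 1.41 d; D_c ≈ 1.79 mg/L; min DO ≈ 6.19 mg/L

At the critical point dD/dt = 0, so k_d L₀ e^(−k_d t) = k_2 D. Substituting D(t) from the Streeter–Phelps equation and solving for t gives
t_c = ln[(k_2/k_d)(1 − D₀(k_2−k_d)/(k_d L₀))] / (k_2−k_d).
Here k_2−k_d = 1.997 d⁻¹ and 1 − D₀(k_2−k_d)/(k_d L₀) = 1 − 0.381×1.997/(0.103×42.3) = 0.8254, so
t_c = ln(20.39 × 0.8254) / 1.997 = 2.823 / 1.997 = 1.414 d.
L(t_c) = L₀ e^(−k_d t_c) = 42.3 × 0.8645 = 36.57 mg/L, and at the critical point k_2 D_c = k_d L, so D_c = (0.103/2.10) × 36.57 = 1.794 mg/L.
Minimum DO = C_s − D_c = 7.98 − 1.794 = 6.186 mg/L.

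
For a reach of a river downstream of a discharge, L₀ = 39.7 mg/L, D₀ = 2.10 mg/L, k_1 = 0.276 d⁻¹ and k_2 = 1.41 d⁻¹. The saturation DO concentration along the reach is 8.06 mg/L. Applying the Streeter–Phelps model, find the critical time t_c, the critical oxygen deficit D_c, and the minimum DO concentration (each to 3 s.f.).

t_c = [1/(k_2−k_1)] ln[(k_2/k_1)(1 − D₀(k_2−k_1)/(k_1 L₀))]
= [1/(1.41−0.276)] ln[(1.41/0.276)(1 − 2.10×1.134/(0.276×39.7))]
= (1/1.134) ln[5.109 × 0.7827] = 0.8818 × ln(3.998) = 0.8818 × 1.386 = 1.222 d.
L(t_c) = L₀ e^(−k_1 t_c) = 39.7 × 0.7137 = 28.33 mg/L, and at the critical point k_2 D_c = k_1 L, so D_c = (0.276/1.41) × 28.33 = 5.546 mg/L.
Minimum DO = C_s − D_c = 8.06 − 5.546 = 2.514 mg/L.

t_c ≈ 1.22 d; D_c ≈ 5.55 mg/L; min DO ≈ 2.51 mg/L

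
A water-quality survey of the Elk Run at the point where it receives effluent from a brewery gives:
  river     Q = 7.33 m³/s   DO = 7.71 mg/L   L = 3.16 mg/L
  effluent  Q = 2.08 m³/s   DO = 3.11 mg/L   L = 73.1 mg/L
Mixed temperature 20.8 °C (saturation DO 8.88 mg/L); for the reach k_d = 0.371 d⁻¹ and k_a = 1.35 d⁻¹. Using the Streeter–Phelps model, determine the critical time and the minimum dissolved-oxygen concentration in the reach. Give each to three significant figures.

Mixed DO = (7.33×7.71 + 2.08×3.11)/(7.33+2.08) = 62.98/9.410 = 6.693 mg/L.
Mixed L₀ = (7.33×3.16 + 2.08×73.1)/(9.410) = 175.2/9.410 = 18.62 mg/L.
Initial deficit D₀ = C_s − DO₀ = 8.88 − 6.693 = 2.187 mg/L.
t_c = (1/0.9790) ln[(1.35/0.371)(1 − 2.187×0.9790/(0.371×18.62))] = 1.021 × ln(2.511) = 0.9405 d.
D_c = (0.371/1.35) × 18.62 × e^(−0.371×0.9405) = 0.2748 × 18.62 × 0.7055 = 3.610 mg/L.
Minimum DO = 8.88 − 3.610 = 5.270 mg/L.

t_c ≈ 0.940 d; minimum DO ≈ 5.27 mg/L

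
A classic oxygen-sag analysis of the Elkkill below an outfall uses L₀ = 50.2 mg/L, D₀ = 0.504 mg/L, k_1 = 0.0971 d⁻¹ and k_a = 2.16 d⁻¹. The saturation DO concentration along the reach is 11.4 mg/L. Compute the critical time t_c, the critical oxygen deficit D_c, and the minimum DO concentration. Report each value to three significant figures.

t_c ≈ 1.39 d; D_c ≈ 1.97 mg/L; min DO ≈ 9.43 mg/L

At the critical point dD/dt = 0, so k_1 L₀ e^(−k_1 t) = k_a D. Substituting D(t) from the Streeter–Phelps equation and solving for t gives
t_c = ln[(k_a/k_1)(1 − D₀(k_a−k_1)/(k_1 L₀))] / (k_a−k_1).
Here k_a−k_1 = 2.063 d⁻¹ and 1 − D₀(k_a−k_1)/(k_1 L₀) = 1 − 0.504×2.063/(0.0971×50.2) = 0.7867, so
t_c = ln(22.25 × 0.7867) / 2.063 = 2.862 / 2.063 = 1.387 d.
L(t_c) = L₀ e^(−k_1 t_c) = 50.2 × 0.8740 = 43.87 mg/L, and at the critical point k_a D_c = k_1 L, so D_c = (0.0971/2.16) × 43.87 = 1.972 mg/L.
Minimum DO = C_s − D_c = 11.4 − 1.972 = 9.428 mg/L.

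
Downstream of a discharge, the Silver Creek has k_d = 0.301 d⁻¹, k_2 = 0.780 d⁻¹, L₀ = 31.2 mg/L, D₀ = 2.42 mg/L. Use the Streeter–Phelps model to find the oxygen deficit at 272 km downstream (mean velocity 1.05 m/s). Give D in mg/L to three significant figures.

Travel time t = x/v = 272 km / (1.05 m/s) = 272000 m / 1.05 m/s = 259000 s = 2.998 d.
k_d L₀/(k_2−k_d) = 0.301×31.2/(0.780−0.301) = 9.391/0.4790 = 19.61 mg/L.
e^(−k_d t) = e^(−0.301×2.998) = 0.4056; e^(−k_2 t) = e^(−0.780×2.998) = 0.09646.
D = 19.61 × (0.4056 − 0.09646) + 2.42 × 0.09646 = 6.060 + 0.2334 = 6.294 mg/L.

D ≈ 6.29 mg/L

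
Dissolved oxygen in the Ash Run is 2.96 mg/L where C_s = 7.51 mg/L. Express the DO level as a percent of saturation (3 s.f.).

39.4 % saturation

% saturation = C/C_s × 100 = 2.96/7.51 × 100 = 39.4 %.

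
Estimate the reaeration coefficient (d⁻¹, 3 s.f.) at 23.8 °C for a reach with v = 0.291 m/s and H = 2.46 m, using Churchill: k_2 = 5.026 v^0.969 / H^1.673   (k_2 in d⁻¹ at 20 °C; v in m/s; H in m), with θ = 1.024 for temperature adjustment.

k_2(20) = 5.026 × 0.291^0.969 / 2.46^1.673 = 5.026 × 0.3024 / 4.509 = 0.3371 d⁻¹.
k_2(23.8) = 0.3371 × 1.024^(23.8−20) = 0.3371 × 1.094 = 0.3688 d⁻¹.

k_2 ≈ 0.369 d⁻¹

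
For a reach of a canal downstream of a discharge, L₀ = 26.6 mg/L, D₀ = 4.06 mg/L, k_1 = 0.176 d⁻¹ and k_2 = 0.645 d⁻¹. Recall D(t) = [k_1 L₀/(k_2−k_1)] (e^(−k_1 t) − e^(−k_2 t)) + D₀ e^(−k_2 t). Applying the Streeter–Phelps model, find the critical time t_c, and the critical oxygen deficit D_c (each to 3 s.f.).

t_c ≈ 1.66 d; D_c ≈ 5.42 mg/L

At the critical point dD/dt = 0, so k_1 L₀ e^(−k_1 t) = k_2 D. Substituting D(t) from the Streeter–Phelps equation and solving for t gives
t_c = ln[(k_2/k_1)(1 − D₀(k_2−k_1)/(k_1 L₀))] / (k_2−k_1).
Here k_2−k_1 = 0.4690 d⁻¹ and 1 − D₀(k_2−k_1)/(k_1 L₀) = 1 − 4.06×0.4690/(0.176×26.6) = 0.5933, so
t_c = ln(3.665 × 0.5933) / 0.4690 = 0.7767 / 0.4690 = 1.656 d.
L(t_c) = L₀ e^(−k_1 t_c) = 26.6 × 0.7472 = 19.87 mg/L, and at the critical point k_2 D_c = k_1 L, so D_c = (0.176/0.645) × 19.87 = 5.423 mg/L.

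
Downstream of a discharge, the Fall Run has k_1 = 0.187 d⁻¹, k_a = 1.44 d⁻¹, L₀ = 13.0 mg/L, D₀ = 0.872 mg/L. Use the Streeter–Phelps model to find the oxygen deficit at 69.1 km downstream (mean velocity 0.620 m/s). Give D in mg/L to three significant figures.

D ≈ 1.36 mg/L

Travel time t = x/v = 69.1 km / (0.620 m/s) = 69100 m / 0.620 m/s = 111500 s = 1.290 d.
k_1 L₀/(k_a−k_1) = 0.187×13.0/(1.44−0.187) = 2.431/1.253 = 1.940 mg/L.
e^(−k_1 t) = e^(−0.187×1.290) = 0.7857; e^(−k_a t) = e^(−1.44×1.290) = 0.1561.
D = 1.940 × (0.7857 − 0.1561) + 0.872 × 0.1561 = 1.222 + 0.1361 = 1.358 mg/L.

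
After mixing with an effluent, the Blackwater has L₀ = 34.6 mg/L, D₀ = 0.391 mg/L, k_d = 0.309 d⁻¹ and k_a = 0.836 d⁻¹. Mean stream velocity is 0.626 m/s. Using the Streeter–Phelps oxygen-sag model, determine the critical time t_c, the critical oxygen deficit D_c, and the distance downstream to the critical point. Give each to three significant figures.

t_c = [1/(k_a−k_d)] ln[(k_a/k_d)(1 − D₀(k_a−k_d)/(k_d L₀))]
= [1/(0.836−0.309)] ln[(0.836/0.309)(1 − 0.391×0.5270/(0.309×34.6))]
= (1/0.5270) ln[2.706 × 0.9807] = 1.898 × ln(2.653) = 1.898 × 0.9758 = 1.852 d.
D_c = (k_d/k_a) L₀ e^(−k_d t_c) = (0.309/0.836) × 34.6 × e^(−0.309×1.852) = 0.3696 × 34.6 × 0.5643 = 7.217 mg/L.
x_c = v t_c = 0.626 m/s × 1.852 d × 86400 s/d = 100100 m ≈ 100 km.

t_c ≈ 1.85 d; D_c ≈ 7.22 mg/L; x_c ≈ 100 km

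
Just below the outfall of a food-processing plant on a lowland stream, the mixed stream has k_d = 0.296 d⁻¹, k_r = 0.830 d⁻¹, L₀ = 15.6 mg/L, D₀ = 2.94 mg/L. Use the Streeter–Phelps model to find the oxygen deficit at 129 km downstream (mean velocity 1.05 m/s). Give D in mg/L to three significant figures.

D ≈ 3.92 mg/L

Travel time t = x/v = 129 km / (1.05 m/s) = 129000 m / 1.05 m/s = 122900 s = 1.422 d.
k_d L₀/(k_r−k_d) = 0.296×15.6/(0.830−0.296) = 4.618/0.5340 = 8.647 mg/L.
e^(−k_d t) = e^(−0.296×1.422) = 0.6565; e^(−k_r t) = e^(−0.830×1.422) = 0.3072.
D = 8.647 × (0.6565 − 0.3072) + 2.94 × 0.3072 = 3.020 + 0.9032 = 3.923 mg/L.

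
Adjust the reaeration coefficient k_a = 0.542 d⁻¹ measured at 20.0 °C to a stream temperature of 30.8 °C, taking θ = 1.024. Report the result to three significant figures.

k_a(T₂) = k_a(T₁) · θ^(T₂−T₁) = 0.542 × 1.024^(30.8−20.0)
= 0.542 × 1.024^10.8 = 0.542 × 1.292 = 0.7002 d⁻¹.

k_a ≈ 0.700 d⁻¹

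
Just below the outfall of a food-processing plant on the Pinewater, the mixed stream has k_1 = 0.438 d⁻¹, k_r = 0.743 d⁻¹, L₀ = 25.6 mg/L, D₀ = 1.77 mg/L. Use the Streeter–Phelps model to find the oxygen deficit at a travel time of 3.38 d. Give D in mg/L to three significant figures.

D ≈ 5.52 mg/L

k_1 L₀/(k_r−k_1) = 0.438×25.6/(0.743−0.438) = 11.21/0.3050 = 36.76 mg/L.
e^(−k_1 t) = e^(−0.438×3.380) = 0.2275; e^(−k_r t) = e^(−0.743×3.380) = 0.08116.
D = 36.76 × (0.2275 − 0.08116) + 1.77 × 0.08116 = 5.381 + 0.1437 = 5.525 mg/L.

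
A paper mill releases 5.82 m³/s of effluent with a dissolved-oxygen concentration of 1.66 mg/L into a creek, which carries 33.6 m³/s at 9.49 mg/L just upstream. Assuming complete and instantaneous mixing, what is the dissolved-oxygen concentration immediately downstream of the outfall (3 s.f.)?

8.33 mg/L

Flow-weighted mixing: C = (Q_r C_r + Q_w C_w)/(Q_r + Q_w)
= (33.6×9.49 + 5.82×1.66)/(33.6 + 5.82) = 328.5/39.42 = 8.334 mg/L.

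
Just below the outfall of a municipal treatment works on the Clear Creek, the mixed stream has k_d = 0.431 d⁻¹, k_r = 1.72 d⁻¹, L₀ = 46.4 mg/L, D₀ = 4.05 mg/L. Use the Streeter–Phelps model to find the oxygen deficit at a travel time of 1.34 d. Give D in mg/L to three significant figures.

k_d L₀/(k_r−k_d) = 0.431×46.4/(1.72−0.431) = 20.00/1.289 = 15.51 mg/L.
e^(−k_d t) = e^(−0.431×1.340) = 0.5613; e^(−k_r t) = e^(−1.72×1.340) = 0.09978.
D = 15.51 × (0.5613 − 0.09978) + 4.05 × 0.09978 = 7.160 + 0.4041 = 7.564 mg/L.

D ≈ 7.56 mg/L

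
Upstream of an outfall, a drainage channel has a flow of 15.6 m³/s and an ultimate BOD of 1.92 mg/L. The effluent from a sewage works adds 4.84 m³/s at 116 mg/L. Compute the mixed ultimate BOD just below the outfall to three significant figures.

Flow-weighted mixing: C = (Q_r C_r + Q_w C_w)/(Q_r + Q_w)
= (15.6×1.92 + 4.84×116)/(15.6 + 4.84) = 591.4/20.44 = 28.93 mg/L.

28.9 mg/L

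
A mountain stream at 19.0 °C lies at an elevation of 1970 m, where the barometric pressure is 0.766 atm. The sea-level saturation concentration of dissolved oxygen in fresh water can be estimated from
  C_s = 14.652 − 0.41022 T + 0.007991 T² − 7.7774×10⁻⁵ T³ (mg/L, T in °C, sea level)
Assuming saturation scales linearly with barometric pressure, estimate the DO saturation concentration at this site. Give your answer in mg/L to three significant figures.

At sea level: C_s = 14.652 − 0.41022×19.0 + 0.007991×19.0² − 7.7774×10⁻⁵×19.0³ = 9.209 mg/L.
Pressure correction: C_s' = 9.209 × 0.766 = 7.054 mg/L.

C_s ≈ 7.05 mg/L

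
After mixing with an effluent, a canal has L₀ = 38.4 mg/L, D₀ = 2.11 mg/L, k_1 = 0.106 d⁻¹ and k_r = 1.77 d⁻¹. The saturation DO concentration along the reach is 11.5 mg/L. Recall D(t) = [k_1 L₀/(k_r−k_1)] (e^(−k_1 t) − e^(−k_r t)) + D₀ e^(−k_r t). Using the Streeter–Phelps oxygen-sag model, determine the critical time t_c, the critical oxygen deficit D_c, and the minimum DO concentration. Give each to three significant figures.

t_c ≈ 0.499 d; D_c ≈ 2.18 mg/L; min DO ≈ 9.32 mg/L

t_c = [1/(k_r−k_1)] ln[(k_r/k_1)(1 − D₀(k_r−k_1)/(k_1 L₀))]
= [1/(1.77−0.106)] ln[(1.77/0.106)(1 − 2.11×1.664/(0.106×38.4))]
= (1/1.664) ln[16.70 × 0.1374] = 0.6010 × ln(2.295) = 0.6010 × 0.8306 = 0.4992 d.
D_c = (k_1/k_r) L₀ e^(−k_1 t_c) = (0.106/1.77) × 38.4 × e^(−0.106×0.4992) = 0.05989 × 38.4 × 0.9485 = 2.181 mg/L.
Minimum DO = C_s − D_c = 11.5 − 2.181 = 9.319 mg/L.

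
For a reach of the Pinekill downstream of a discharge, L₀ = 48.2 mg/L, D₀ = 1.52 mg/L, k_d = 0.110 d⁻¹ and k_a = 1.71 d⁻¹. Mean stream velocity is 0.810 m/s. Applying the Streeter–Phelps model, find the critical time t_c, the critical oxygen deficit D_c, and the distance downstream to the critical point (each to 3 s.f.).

t_c ≈ 1.33 d; D_c ≈ 2.68 mg/L; x_c ≈ 93.2 km

At the critical point dD/dt = 0, so k_d L₀ e^(−k_d t) = k_a D. Substituting D(t) from the Streeter–Phelps equation and solving for t gives
t_c = ln[(k_a/k_d)(1 − D₀(k_a−k_d)/(k_d L₀))] / (k_a−k_d).
Here k_a−k_d = 1.600 d⁻¹ and 1 − D₀(k_a−k_d)/(k_d L₀) = 1 − 1.52×1.600/(0.110×48.2) = 0.5413, so
t_c = ln(15.55 × 0.5413) / 1.600 = 2.130 / 1.600 = 1.331 d.
L(t_c) = L₀ e^(−k_d t_c) = 48.2 × 0.8638 = 41.63 mg/L, and at the critical point k_a D_c = k_d L, so D_c = (0.110/1.71) × 41.63 = 2.678 mg/L.
x_c = v t_c = 0.810 m/s × 1.331 d × 86400 s/d = 93170 m ≈ 93.2 km.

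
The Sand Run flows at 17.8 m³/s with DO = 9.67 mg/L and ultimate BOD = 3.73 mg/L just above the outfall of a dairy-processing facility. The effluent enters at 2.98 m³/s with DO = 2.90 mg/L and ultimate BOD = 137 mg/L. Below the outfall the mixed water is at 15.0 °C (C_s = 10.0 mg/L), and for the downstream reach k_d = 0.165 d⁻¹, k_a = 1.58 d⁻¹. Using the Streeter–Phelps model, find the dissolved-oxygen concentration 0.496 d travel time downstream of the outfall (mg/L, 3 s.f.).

Mixed DO = (17.8×9.67 + 2.98×2.90)/(17.8+2.98) = 180.8/20.78 = 8.699 mg/L.
Mixed L₀ = (17.8×3.73 + 2.98×137)/(20.78) = 474.7/20.78 = 22.84 mg/L.
Initial deficit D₀ = C_s − DO₀ = 10.0 − 8.699 = 1.301 mg/L.
D(0.496) = [0.165×22.84/(1.58−0.165)](e^(−0.165×0.496) − e^(−1.58×0.496)) + 1.301 e^(−1.58×0.496)
= 2.664 × (0.9214 − 0.4567) + 1.301 × 0.4567 = 1.832 mg/L.
DO = 10.0 − 1.832 = 8.168 mg/L.

DO ≈ 8.17 mg/L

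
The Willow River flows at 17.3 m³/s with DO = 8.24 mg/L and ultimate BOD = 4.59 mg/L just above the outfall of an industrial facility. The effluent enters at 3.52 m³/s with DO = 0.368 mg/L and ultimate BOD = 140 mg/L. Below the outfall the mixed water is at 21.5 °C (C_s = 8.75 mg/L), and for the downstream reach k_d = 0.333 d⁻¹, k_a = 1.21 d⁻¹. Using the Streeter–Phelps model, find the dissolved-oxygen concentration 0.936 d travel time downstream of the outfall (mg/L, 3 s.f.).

DO ≈ 3.88 mg/L

Mixed DO = (17.3×8.24 + 3.52×0.368)/(17.3+3.52) = 143.8/20.82 = 6.909 mg/L.
Mixed L₀ = (17.3×4.59 + 3.52×140)/(20.82) = 572.2/20.82 = 27.48 mg/L.
Initial deficit D₀ = C_s − DO₀ = 8.75 − 6.909 = 1.841 mg/L.
D(0.936) = [0.333×27.48/(1.21−0.333)](e^(−0.333×0.936) − e^(−1.21×0.936)) + 1.841 e^(−1.21×0.936)
= 10.44 × (0.7322 − 0.3222) + 1.841 × 0.3222 = 4.872 mg/L.
DO = 8.75 − 4.872 = 3.878 mg/L.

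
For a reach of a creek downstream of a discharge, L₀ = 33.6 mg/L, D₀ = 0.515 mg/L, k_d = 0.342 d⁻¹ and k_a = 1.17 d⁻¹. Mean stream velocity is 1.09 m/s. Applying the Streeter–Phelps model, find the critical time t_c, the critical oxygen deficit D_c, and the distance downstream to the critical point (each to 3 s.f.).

t_c ≈ 1.44 d; D_c ≈ 6.00 mg/L; x_c ≈ 136 km

At the critical point dD/dt = 0, so k_d L₀ e^(−k_d t) = k_a D. Substituting D(t) from the Streeter–Phelps equation and solving for t gives
t_c = ln[(k_a/k_d)(1 − D₀(k_a−k_d)/(k_d L₀))] / (k_a−k_d).
Here k_a−k_d = 0.8280 d⁻¹ and 1 − D₀(k_a−k_d)/(k_d L₀) = 1 − 0.515×0.8280/(0.342×33.6) = 0.9629, so
t_c = ln(3.421 × 0.9629) / 0.8280 = 1.192 / 0.8280 = 1.440 d.
D_c = (k_d/k_a) L₀ e^(−k_d t_c) = (0.342/1.17) × 33.6 × e^(−0.342×1.440) = 0.2923 × 33.6 × 0.6112 = 6.002 mg/L.
x_c = v t_c = 1.09 m/s × 1.440 d × 86400 s/d = 135600 m ≈ 136 km.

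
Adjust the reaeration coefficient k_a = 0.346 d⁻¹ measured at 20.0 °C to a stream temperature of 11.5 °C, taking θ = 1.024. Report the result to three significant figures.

k_a(T₂) = k_a(T₁) · θ^(T₂−T₁) = 0.346 × 1.024^(11.5−20.0)
= 0.346 × 1.024^-8.50 = 0.346 × 0.8174 = 0.2828 d⁻¹.

k_a ≈ 0.283 d⁻¹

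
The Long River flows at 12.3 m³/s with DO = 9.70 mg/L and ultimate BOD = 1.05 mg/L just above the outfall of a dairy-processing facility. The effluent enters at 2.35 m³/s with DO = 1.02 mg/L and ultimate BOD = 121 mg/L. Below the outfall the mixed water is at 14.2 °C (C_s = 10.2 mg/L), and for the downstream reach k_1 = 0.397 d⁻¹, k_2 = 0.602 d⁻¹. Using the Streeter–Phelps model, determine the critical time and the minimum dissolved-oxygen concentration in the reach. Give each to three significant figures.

t_c ≈ 1.79 d; minimum DO ≈ 3.63 mg/L

Mixed DO = (12.3×9.70 + 2.35×1.02)/(12.3+2.35) = 121.7/14.65 = 8.308 mg/L.
Mixed L₀ = (12.3×1.05 + 2.35×121)/(14.65) = 297.3/14.65 = 20.29 mg/L.
Initial deficit D₀ = C_s − DO₀ = 10.2 − 8.308 = 1.892 mg/L.
t_c = (1/0.2050) ln[(0.602/0.397)(1 − 1.892×0.2050/(0.397×20.29))] = 4.878 × ln(1.443) = 1.790 d.
D_c = (0.397/0.602) × 20.29 × e^(−0.397×1.790) = 0.6595 × 20.29 × 0.4913 = 6.575 mg/L.
Minimum DO = 10.2 − 6.575 = 3.625 mg/L.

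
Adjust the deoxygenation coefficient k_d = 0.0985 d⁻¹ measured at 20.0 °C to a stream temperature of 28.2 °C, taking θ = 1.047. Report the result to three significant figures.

k_d ≈ 0.144 d⁻¹

k_d(T₂) = k_d(T₁) · θ^(T₂−T₁) = 0.0985 × 1.047^(28.2−20.0)
= 0.0985 × 1.047^8.20 = 0.0985 × 1.457 = 0.1435 d⁻¹.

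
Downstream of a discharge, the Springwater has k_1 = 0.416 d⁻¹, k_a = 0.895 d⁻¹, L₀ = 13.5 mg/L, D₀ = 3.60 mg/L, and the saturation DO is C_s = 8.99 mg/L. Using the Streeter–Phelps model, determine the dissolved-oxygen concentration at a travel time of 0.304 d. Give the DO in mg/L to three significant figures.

k_1 L₀/(k_a−k_1) = 0.416×13.5/(0.895−0.416) = 5.616/0.4790 = 11.72 mg/L.
e^(−k_1 t) = e^(−0.416×0.3040) = 0.8812; e^(−k_a t) = e^(−0.895×0.3040) = 0.7618.
D = 11.72 × (0.8812 − 0.7618) + 3.60 × 0.7618 = 1.400 + 2.742 = 4.142 mg/L.
DO = C_s − D = 8.99 − 4.142 = 4.848 mg/L.

DO ≈ 4.85 mg/L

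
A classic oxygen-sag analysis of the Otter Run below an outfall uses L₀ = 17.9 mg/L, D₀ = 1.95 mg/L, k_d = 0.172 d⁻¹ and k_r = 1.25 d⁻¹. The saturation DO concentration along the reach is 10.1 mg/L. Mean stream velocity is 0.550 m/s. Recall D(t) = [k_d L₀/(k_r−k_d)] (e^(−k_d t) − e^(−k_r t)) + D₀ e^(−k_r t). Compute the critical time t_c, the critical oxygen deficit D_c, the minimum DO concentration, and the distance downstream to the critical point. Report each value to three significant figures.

t_c ≈ 0.775 d; D_c ≈ 2.16 mg/L; min DO ≈ 7.94 mg/L; x_c ≈ 36.8 km

t_c = [1/(k_r−k_d)] ln[(k_r/k_d)(1 − D₀(k_r−k_d)/(k_d L₀))]
= [1/(1.25−0.172)] ln[(1.25/0.172)(1 − 1.95×1.078/(0.172×17.9))]
= (1/1.078) ln[7.267 × 0.3172] = 0.9276 × ln(2.305) = 0.9276 × 0.8353 = 0.7749 d.
L(t_c) = L₀ e^(−k_d t_c) = 17.9 × 0.8752 = 15.67 mg/L, and at the critical point k_r D_c = k_d L, so D_c = (0.172/1.25) × 15.67 = 2.156 mg/L.
Minimum DO = C_s − D_c = 10.1 − 2.156 = 7.944 mg/L.
x_c = v t_c = 0.550 m/s × 0.7749 d × 86400 s/d = 36820 m ≈ 36.8 km.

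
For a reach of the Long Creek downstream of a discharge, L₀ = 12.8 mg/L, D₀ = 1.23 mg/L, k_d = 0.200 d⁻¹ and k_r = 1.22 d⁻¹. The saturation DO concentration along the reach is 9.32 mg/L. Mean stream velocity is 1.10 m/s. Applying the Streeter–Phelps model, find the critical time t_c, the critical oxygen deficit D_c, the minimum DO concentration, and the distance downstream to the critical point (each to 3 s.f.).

t_c ≈ 1.11 d; D_c ≈ 1.68 mg/L; min DO ≈ 7.64 mg/L; x_c ≈ 106 km

At the critical point dD/dt = 0, so k_d L₀ e^(−k_d t) = k_r D. Substituting D(t) from the Streeter–Phelps equation and solving for t gives
t_c = ln[(k_r/k_d)(1 − D₀(k_r−k_d)/(k_d L₀))] / (k_r−k_d).
Here k_r−k_d = 1.020 d⁻¹ and 1 − D₀(k_r−k_d)/(k_d L₀) = 1 − 1.23×1.020/(0.200×12.8) = 0.5099, so
t_c = ln(6.100 × 0.5099) / 1.020 = 1.135 / 1.020 = 1.113 d.
D_c = (k_d/k_r) L₀ e^(−k_d t_c) = (0.200/1.22) × 12.8 × e^(−0.200×1.113) = 0.1639 × 12.8 × 0.8005 = 1.680 mg/L.
Minimum DO = C_s − D_c = 9.32 − 1.680 = 7.640 mg/L.
x_c = v t_c = 1.10 m/s × 1.113 d × 86400 s/d = 105700 m ≈ 106 km.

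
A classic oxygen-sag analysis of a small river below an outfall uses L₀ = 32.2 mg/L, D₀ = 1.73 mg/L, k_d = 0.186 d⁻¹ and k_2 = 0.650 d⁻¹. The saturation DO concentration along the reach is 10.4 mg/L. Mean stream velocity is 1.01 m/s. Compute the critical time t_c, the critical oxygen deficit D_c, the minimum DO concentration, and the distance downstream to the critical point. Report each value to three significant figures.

t_c ≈ 2.39 d; D_c ≈ 5.91 mg/L; min DO ≈ 4.49 mg/L; x_c ≈ 208 km

t_c = [1/(k_2−k_d)] ln[(k_2/k_d)(1 − D₀(k_2−k_d)/(k_d L₀))]
= [1/(0.650−0.186)] ln[(0.650/0.186)(1 − 1.73×0.4640/(0.186×32.2))]
= (1/0.4640) ln[3.495 × 0.8660] = 2.155 × ln(3.026) = 2.155 × 1.107 = 2.386 d.
D_c = (k_d/k_2) L₀ e^(−k_d t_c) = (0.186/0.650) × 32.2 × e^(−0.186×2.386) = 0.2862 × 32.2 × 0.6415 = 5.911 mg/L.
Minimum DO = C_s − D_c = 10.4 − 5.911 = 4.489 mg/L.
x_c = v t_c = 1.01 m/s × 2.386 d × 86400 s/d = 208300 m ≈ 208 km.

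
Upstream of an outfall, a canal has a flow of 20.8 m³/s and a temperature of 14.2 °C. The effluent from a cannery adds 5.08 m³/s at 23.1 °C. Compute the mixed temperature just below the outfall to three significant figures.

Flow-weighted mixing: C = (Q_r C_r + Q_w C_w)/(Q_r + Q_w)
= (20.8×14.2 + 5.08×23.1)/(20.8 + 5.08) = 412.7/25.88 = 15.95 °C.

15.9 °C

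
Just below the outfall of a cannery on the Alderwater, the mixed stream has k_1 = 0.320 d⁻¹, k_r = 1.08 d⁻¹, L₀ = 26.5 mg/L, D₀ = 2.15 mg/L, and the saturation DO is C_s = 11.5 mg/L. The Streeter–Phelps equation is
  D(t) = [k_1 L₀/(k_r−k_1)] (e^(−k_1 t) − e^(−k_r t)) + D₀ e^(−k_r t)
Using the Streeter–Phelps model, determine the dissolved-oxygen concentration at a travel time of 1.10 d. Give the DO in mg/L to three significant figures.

k_1 L₀/(k_r−k_1) = 0.320×26.5/(1.08−0.320) = 8.480/0.7600 = 11.16 mg/L.
e^(−k_1 t) = e^(−0.320×1.100) = 0.7033; e^(−k_r t) = e^(−1.08×1.100) = 0.3048.
D = 11.16 × (0.7033 − 0.3048) + 2.15 × 0.3048 = 4.446 + 0.6554 = 5.101 mg/L.
DO = C_s − D = 11.5 − 5.101 = 6.399 mg/L.

DO ≈ 6.40 mg/L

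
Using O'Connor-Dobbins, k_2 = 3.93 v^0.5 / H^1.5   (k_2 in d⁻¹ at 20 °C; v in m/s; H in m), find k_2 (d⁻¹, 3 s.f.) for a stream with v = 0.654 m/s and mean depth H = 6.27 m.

k_2 = 3.93 × 0.654^0.5 / 6.27^1.5 = 3.93 × 0.8087 / 15.70 = 0.2024 d⁻¹.

k_2 ≈ 0.202 d⁻¹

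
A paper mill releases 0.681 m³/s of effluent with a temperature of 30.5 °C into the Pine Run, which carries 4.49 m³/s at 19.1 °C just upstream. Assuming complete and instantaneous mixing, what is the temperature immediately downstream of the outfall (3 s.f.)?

20.6 °C

Flow-weighted mixing: C = (Q_r C_r + Q_w C_w)/(Q_r + Q_w)
= (4.49×19.1 + 0.681×30.5)/(4.49 + 0.681) = 106.5/5.171 = 20.60 °C.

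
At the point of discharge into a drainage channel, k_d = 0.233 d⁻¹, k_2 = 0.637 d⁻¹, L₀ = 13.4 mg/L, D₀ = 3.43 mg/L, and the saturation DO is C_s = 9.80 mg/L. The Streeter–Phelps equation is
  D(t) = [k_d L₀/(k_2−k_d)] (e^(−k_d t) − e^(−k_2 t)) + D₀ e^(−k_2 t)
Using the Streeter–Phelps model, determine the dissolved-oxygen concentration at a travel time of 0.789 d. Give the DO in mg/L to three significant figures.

k_d L₀/(k_2−k_d) = 0.233×13.4/(0.637−0.233) = 3.122/0.4040 = 7.728 mg/L.
e^(−k_d t) = e^(−0.233×0.7890) = 0.8321; e^(−k_2 t) = e^(−0.637×0.7890) = 0.6050.
D = 7.728 × (0.8321 − 0.6050) + 3.43 × 0.6050 = 1.755 + 2.075 = 3.830 mg/L.
DO = C_s − D = 9.80 − 3.830 = 5.970 mg/L.

DO ≈ 5.97 mg/L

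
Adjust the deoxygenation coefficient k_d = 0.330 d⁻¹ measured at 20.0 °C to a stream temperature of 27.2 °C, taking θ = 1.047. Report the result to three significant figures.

k_d ≈ 0.459 d⁻¹

k_d(T₂) = k_d(T₁) · θ^(T₂−T₁) = 0.330 × 1.047^(27.2−20.0)
= 0.330 × 1.047^7.20 = 0.330 × 1.392 = 0.4593 d⁻¹.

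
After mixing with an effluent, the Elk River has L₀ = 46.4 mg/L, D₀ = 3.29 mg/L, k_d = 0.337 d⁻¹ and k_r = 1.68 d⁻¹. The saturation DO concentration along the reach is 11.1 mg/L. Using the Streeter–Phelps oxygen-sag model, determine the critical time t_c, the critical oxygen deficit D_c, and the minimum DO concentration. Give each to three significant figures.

With k_r/k_d = 4.985 and 1 − D₀(k_r−k_d)/(k_d L₀) = 0.7174,
t_c = ln(4.985 × 0.7174) / (1.68 − 0.337) = ln(3.577) / 1.343 = 1.274/1.343 = 0.9489 d.
D_c = (k_d/k_r) L₀ e^(−k_d t_c) = (0.337/1.68) × 46.4 × e^(−0.337×0.9489) = 0.2006 × 46.4 × 0.7263 = 6.760 mg/L.
Minimum DO = C_s − D_c = 11.1 − 6.760 = 4.340 mg/L.

t_c ≈ 0.949 d; D_c ≈ 6.76 mg/L; min DO ≈ 4.34 mg/L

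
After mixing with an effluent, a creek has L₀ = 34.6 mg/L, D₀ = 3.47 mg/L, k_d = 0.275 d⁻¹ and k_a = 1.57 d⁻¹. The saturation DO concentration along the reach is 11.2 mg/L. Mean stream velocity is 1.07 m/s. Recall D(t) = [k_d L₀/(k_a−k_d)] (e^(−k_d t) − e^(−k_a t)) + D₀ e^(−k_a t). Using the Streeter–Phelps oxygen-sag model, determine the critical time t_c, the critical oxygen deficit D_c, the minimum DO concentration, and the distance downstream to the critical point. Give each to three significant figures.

t_c ≈ 0.852 d; D_c ≈ 4.80 mg/L; min DO ≈ 6.40 mg/L; x_c ≈ 78.7 km

At the critical point dD/dt = 0, so k_d L₀ e^(−k_d t) = k_a D. Substituting D(t) from the Streeter–Phelps equation and solving for t gives
t_c = ln[(k_a/k_d)(1 − D₀(k_a−k_d)/(k_d L₀))] / (k_a−k_d).
Here k_a−k_d = 1.295 d⁻¹ and 1 − D₀(k_a−k_d)/(k_d L₀) = 1 − 3.47×1.295/(0.275×34.6) = 0.5277, so
t_c = ln(5.709 × 0.5277) / 1.295 = 1.103 / 1.295 = 0.8517 d.
L(t_c) = L₀ e^(−k_d t_c) = 34.6 × 0.7912 = 27.38 mg/L, and at the critical point k_a D_c = k_d L, so D_c = (0.275/1.57) × 27.38 = 4.795 mg/L.
Minimum DO = C_s − D_c = 11.2 − 4.795 = 6.405 mg/L.
x_c = v t_c = 1.07 m/s × 0.8517 d × 86400 s/d = 78730 m ≈ 78.7 km.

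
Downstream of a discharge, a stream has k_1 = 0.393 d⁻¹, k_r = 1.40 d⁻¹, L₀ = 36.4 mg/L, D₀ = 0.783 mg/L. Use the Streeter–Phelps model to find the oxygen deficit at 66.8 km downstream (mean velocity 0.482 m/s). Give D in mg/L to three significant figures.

Travel time t = x/v = 66.8 km / (0.482 m/s) = 66800 m / 0.482 m/s = 138600 s = 1.604 d.
k_1 L₀/(k_r−k_1) = 0.393×36.4/(1.40−0.393) = 14.31/1.007 = 14.21 mg/L.
e^(−k_1 t) = e^(−0.393×1.604) = 0.5324; e^(−k_r t) = e^(−1.40×1.604) = 0.1059.
D = 14.21 × (0.5324 − 0.1059) + 0.783 × 0.1059 = 6.059 + 0.08289 = 6.142 mg/L.

D ≈ 6.14 mg/L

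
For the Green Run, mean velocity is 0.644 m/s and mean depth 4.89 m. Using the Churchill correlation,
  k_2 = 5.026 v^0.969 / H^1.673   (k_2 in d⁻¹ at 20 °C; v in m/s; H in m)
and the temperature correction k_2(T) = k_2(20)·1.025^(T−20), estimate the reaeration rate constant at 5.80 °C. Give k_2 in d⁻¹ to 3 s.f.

k_2(20) = 5.026 × 0.644^0.969 / 4.89^1.673 = 5.026 × 0.6528 / 14.23 = 0.2306 d⁻¹.
k_2(5.80) = 0.2306 × 1.025^(5.80−20) = 0.2306 × 0.7042 = 0.1624 d⁻¹.

k_2 ≈ 0.162 d⁻¹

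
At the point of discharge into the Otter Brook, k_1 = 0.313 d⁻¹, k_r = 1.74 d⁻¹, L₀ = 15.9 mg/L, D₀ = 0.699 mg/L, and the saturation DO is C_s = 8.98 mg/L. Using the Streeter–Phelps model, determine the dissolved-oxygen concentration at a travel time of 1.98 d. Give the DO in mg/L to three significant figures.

DO ≈ 7.19 mg/L

k_1 L₀/(k_r−k_1) = 0.313×15.9/(1.74−0.313) = 4.977/1.427 = 3.488 mg/L.
e^(−k_1 t) = e^(−0.313×1.980) = 0.5381; e^(−k_r t) = e^(−1.74×1.980) = 0.03190.
D = 3.488 × (0.5381 − 0.03190) + 0.699 × 0.03190 = 1.765 + 0.02230 = 1.788 mg/L.
DO = C_s − D = 8.98 − 1.788 = 7.192 mg/L.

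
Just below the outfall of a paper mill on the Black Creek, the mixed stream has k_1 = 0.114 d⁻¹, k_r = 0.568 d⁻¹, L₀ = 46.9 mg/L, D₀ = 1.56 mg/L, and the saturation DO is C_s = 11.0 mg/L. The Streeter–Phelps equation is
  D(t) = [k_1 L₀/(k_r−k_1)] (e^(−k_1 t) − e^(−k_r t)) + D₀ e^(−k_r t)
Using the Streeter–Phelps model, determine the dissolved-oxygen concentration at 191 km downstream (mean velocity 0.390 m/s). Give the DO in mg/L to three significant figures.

Travel time t = x/v = 191 km / (0.390 m/s) = 191000 m / 0.390 m/s = 489700 s = 5.668 d.
k_1 L₀/(k_r−k_1) = 0.114×46.9/(0.568−0.114) = 5.347/0.4540 = 11.78 mg/L.
e^(−k_1 t) = e^(−0.114×5.668) = 0.5240; e^(−k_r t) = e^(−0.568×5.668) = 0.03997.
D = 11.78 × (0.5240 − 0.03997) + 1.56 × 0.03997 = 5.701 + 0.06235 = 5.763 mg/L.
DO = C_s − D = 11.0 − 5.763 = 5.237 mg/L.

DO ≈ 5.24 mg/L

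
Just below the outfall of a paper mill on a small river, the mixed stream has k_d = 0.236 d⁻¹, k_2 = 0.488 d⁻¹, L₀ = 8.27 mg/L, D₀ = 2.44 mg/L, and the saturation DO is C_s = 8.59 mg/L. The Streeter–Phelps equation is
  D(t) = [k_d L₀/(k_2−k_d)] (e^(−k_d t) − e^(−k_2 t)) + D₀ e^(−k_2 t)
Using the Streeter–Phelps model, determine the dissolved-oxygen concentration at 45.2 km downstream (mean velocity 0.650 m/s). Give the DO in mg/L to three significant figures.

Travel time t = x/v = 45.2 km / (0.650 m/s) = 45200 m / 0.650 m/s = 69540 s = 0.8048 d.
k_d L₀/(k_2−k_d) = 0.236×8.27/(0.488−0.236) = 1.952/0.2520 = 7.745 mg/L.
e^(−k_d t) = e^(−0.236×0.8048) = 0.8270; e^(−k_2 t) = e^(−0.488×0.8048) = 0.6752.
D = 7.745 × (0.8270 − 0.6752) + 2.44 × 0.6752 = 1.176 + 1.647 = 2.823 mg/L.
DO = C_s − D = 8.59 − 2.823 = 5.767 mg/L.

DO ≈ 5.77 mg/L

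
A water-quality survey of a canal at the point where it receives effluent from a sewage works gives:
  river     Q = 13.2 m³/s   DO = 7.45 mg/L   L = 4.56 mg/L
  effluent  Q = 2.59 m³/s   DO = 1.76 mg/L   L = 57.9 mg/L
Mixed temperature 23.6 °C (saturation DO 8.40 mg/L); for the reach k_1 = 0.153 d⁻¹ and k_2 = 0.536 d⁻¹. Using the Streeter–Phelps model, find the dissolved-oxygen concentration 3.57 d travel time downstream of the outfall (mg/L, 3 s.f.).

DO ≈ 5.83 mg/L

Mixed DO = (13.2×7.45 + 2.59×1.76)/(13.2+2.59) = 102.9/15.79 = 6.517 mg/L.
Mixed L₀ = (13.2×4.56 + 2.59×57.9)/(15.79) = 210.2/15.79 = 13.31 mg/L.
Initial deficit D₀ = C_s − DO₀ = 8.40 − 6.517 = 1.883 mg/L.
D(3.57) = [0.153×13.31/(0.536−0.153)](e^(−0.153×3.57) − e^(−0.536×3.57)) + 1.883 e^(−0.536×3.57)
= 5.317 × (0.5791 − 0.1476) + 1.883 × 0.1476 = 2.573 mg/L.
DO = 8.40 − 2.573 = 5.827 mg/L.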